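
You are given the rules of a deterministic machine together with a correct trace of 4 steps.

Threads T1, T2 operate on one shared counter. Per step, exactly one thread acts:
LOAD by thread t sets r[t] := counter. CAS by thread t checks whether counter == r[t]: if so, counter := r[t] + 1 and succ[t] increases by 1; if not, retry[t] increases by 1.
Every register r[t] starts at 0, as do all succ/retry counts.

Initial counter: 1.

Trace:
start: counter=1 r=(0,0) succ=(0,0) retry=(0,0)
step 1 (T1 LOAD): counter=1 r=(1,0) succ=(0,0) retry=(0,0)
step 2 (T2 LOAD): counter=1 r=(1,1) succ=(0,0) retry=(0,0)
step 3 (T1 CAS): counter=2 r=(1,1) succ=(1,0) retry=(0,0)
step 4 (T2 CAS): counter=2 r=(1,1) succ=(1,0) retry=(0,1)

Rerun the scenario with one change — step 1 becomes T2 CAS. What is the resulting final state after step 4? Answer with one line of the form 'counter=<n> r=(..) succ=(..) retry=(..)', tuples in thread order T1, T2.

(re-executing from step 1 with the substitution; state before step 1: counter=1 r=(0,0) succ=(0,0) retry=(0,0))
step 1 (T2 CAS): counter=1 r=(0,0) succ=(0,0) retry=(0,1)
step 2 (T2 LOAD): counter=1 r=(0,1) succ=(0,0) retry=(0,1)
step 3 (T1 CAS): counter=1 r=(0,1) succ=(0,0) retry=(1,1)
step 4 (T2 CAS): counter=2 r=(0,1) succ=(0,1) retry=(1,1)

counter=2 r=(0,1) succ=(0,1) retry=(1,1)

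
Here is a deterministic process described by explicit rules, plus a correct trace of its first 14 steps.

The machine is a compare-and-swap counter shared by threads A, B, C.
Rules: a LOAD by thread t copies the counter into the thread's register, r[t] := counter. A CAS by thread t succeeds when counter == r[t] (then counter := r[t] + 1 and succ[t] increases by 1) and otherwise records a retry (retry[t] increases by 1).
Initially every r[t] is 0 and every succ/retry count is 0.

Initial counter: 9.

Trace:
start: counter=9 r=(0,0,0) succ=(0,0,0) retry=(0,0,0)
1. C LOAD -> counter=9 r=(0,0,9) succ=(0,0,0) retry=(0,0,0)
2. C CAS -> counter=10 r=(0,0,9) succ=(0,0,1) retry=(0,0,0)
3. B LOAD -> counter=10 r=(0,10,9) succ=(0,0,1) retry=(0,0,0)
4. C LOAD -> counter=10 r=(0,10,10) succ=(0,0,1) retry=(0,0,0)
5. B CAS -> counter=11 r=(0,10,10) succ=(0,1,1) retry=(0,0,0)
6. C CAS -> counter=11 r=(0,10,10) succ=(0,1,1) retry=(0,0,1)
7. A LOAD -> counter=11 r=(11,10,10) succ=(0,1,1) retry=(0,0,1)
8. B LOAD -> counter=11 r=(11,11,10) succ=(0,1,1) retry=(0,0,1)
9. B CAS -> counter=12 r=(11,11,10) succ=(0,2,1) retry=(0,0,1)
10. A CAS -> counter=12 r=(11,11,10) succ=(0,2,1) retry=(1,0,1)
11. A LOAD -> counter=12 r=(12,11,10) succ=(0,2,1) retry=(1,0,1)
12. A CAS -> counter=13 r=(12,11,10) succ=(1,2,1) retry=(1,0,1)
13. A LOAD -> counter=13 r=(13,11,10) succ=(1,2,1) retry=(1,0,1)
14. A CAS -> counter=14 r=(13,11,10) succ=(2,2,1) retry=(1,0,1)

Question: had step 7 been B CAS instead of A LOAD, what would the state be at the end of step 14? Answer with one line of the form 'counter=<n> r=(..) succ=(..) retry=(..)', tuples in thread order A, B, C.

(re-executing from step 7 with the substitution; state before step 7: counter=11 r=(0,10,10) succ=(0,1,1) retry=(0,0,1))
7. B CAS -> counter=11 r=(0,10,10) succ=(0,1,1) retry=(0,1,1)
8. B LOAD -> counter=11 r=(0,11,10) succ=(0,1,1) retry=(0,1,1)
9. B CAS -> counter=12 r=(0,11,10) succ=(0,2,1) retry=(0,1,1)
10. A CAS -> counter=12 r=(0,11,10) succ=(0,2,1) retry=(1,1,1)
11. A LOAD -> counter=12 r=(12,11,10) succ=(0,2,1) retry=(1,1,1)
12. A CAS -> counter=13 r=(12,11,10) succ=(1,2,1) retry=(1,1,1)
13. A LOAD -> counter=13 r=(13,11,10) succ=(1,2,1) retry=(1,1,1)
14. A CAS -> counter=14 r=(13,11,10) succ=(2,2,1) retry=(1,1,1)

counter=14 r=(13,11,10) succ=(2,2,1) retry=(1,1,1)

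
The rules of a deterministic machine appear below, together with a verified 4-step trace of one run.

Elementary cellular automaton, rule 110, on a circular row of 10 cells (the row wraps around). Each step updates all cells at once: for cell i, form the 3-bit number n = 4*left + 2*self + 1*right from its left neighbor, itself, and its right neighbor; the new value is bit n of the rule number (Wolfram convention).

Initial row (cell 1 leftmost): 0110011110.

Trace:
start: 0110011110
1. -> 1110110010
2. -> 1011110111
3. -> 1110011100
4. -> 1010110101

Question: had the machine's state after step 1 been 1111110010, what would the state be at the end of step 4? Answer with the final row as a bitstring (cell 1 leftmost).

state after step 1 := 1111110010
2. -> 1000010111
3. -> 1000111100
4. -> 1001100101

1001100101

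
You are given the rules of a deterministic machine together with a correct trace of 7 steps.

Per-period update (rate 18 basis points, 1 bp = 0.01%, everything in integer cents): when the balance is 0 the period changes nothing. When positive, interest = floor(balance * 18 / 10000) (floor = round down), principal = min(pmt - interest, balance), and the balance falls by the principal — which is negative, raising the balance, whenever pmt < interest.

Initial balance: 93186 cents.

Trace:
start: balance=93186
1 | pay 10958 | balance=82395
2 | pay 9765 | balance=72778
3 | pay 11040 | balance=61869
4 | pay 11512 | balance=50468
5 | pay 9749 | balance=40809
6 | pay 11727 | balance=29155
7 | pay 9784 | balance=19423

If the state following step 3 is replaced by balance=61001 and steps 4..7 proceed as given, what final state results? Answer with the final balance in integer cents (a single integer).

18548

state after step 3 := balance=61001
4 | pay 11512 | balance=49598
5 | pay 9749 | balance=39938
6 | pay 11727 | balance=28282
7 | pay 9784 | balance=18548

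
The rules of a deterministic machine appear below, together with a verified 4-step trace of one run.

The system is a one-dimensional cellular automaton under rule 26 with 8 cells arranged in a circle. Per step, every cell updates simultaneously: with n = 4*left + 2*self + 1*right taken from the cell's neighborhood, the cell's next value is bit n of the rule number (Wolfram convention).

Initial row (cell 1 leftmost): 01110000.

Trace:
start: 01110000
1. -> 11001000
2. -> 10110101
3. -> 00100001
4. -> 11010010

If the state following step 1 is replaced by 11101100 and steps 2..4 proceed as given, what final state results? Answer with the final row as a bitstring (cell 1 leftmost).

10001101

state after step 1 := 11101100
2. -> 10001011
3. -> 01010010
4. -> 10001101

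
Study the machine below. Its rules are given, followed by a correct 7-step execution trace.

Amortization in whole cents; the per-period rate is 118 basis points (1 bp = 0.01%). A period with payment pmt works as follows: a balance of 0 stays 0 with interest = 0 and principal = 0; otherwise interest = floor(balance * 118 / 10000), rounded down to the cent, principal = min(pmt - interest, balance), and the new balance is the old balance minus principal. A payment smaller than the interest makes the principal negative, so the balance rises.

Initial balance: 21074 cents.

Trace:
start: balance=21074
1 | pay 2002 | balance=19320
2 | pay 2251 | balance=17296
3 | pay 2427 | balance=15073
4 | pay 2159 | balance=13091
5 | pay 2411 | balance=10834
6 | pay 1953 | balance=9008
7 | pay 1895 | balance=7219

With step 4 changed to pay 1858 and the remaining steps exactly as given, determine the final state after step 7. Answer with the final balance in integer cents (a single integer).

7531

(re-executing from step 4 with the substitution; state before step 4: balance=15073)
4 | pay 1858 | balance=13392
5 | pay 2411 | balance=11139
6 | pay 1953 | balance=9317
7 | pay 1895 | balance=7531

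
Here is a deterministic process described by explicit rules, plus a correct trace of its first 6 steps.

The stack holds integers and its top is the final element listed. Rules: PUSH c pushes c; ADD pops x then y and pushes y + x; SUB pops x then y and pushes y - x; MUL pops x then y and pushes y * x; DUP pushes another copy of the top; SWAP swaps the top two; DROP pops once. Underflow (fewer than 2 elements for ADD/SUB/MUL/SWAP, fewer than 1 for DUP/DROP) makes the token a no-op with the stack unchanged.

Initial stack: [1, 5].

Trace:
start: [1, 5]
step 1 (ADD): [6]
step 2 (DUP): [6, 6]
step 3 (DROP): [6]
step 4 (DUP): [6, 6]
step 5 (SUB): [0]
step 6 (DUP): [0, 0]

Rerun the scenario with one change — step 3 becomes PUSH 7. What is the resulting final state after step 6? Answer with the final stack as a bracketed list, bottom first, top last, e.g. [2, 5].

[6, 6, 0, 0]

(re-executing from step 3 with the substitution; state before step 3: [6, 6])
step 3 (PUSH 7): [6, 6, 7]
step 4 (DUP): [6, 6, 7, 7]
step 5 (SUB): [6, 6, 0]
step 6 (DUP): [6, 6, 0, 0]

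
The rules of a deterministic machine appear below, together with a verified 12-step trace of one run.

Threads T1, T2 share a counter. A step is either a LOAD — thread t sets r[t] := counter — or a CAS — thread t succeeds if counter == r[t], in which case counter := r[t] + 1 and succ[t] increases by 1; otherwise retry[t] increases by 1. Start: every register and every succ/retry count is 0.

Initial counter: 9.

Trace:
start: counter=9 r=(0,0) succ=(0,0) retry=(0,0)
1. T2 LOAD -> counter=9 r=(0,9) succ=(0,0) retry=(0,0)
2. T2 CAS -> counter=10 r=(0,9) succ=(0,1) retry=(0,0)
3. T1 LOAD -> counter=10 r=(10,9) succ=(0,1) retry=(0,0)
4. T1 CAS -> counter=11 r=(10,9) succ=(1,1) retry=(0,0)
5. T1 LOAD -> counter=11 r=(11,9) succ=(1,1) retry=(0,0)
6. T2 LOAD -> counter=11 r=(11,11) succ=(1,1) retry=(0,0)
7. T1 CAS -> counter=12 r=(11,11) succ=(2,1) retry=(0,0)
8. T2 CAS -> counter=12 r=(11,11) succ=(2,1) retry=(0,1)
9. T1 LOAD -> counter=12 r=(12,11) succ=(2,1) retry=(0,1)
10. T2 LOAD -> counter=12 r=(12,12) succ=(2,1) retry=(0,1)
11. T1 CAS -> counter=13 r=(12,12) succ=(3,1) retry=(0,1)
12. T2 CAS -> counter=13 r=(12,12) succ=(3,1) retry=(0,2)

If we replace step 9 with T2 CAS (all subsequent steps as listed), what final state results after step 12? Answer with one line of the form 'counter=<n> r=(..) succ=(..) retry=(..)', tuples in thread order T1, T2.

(re-executing from step 9 with the substitution; state before step 9: counter=12 r=(11,11) succ=(2,1) retry=(0,1))
9. T2 CAS -> counter=12 r=(11,11) succ=(2,1) retry=(0,2)
10. T2 LOAD -> counter=12 r=(11,12) succ=(2,1) retry=(0,2)
11. T1 CAS -> counter=12 r=(11,12) succ=(2,1) retry=(1,2)
12. T2 CAS -> counter=13 r=(11,12) succ=(2,2) retry=(1,2)

counter=13 r=(11,12) succ=(2,2) retry=(1,2)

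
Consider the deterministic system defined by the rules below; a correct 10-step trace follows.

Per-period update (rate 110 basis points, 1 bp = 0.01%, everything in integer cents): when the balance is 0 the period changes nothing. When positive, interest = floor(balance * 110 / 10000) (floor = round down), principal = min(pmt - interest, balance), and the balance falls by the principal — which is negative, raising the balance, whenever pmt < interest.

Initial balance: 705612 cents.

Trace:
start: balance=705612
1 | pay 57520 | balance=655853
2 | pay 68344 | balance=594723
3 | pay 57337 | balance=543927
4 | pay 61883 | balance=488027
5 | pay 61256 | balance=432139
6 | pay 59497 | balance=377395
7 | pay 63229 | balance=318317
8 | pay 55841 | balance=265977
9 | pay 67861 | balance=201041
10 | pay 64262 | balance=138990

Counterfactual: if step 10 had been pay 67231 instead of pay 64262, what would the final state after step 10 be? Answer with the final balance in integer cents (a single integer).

136021

(re-executing from step 10 with the substitution; state before step 10: balance=201041)
10 | pay 67231 | balance=136021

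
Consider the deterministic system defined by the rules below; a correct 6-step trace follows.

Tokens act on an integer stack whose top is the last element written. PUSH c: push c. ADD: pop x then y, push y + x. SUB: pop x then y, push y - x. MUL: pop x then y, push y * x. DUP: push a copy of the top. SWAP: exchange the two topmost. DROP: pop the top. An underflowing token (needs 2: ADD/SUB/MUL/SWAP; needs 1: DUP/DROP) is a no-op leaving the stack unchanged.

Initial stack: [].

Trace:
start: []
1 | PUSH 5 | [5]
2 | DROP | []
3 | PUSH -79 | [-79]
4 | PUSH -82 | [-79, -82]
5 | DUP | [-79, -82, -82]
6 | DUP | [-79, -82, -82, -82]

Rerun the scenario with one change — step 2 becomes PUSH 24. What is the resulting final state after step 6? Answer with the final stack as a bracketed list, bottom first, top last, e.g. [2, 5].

[5, 24, -79, -82, -82, -82]

(re-executing from step 2 with the substitution; state before step 2: [5])
2 | PUSH 24 | [5, 24]
3 | PUSH -79 | [5, 24, -79]
4 | PUSH -82 | [5, 24, -79, -82]
5 | DUP | [5, 24, -79, -82, -82]
6 | DUP | [5, 24, -79, -82, -82, -82]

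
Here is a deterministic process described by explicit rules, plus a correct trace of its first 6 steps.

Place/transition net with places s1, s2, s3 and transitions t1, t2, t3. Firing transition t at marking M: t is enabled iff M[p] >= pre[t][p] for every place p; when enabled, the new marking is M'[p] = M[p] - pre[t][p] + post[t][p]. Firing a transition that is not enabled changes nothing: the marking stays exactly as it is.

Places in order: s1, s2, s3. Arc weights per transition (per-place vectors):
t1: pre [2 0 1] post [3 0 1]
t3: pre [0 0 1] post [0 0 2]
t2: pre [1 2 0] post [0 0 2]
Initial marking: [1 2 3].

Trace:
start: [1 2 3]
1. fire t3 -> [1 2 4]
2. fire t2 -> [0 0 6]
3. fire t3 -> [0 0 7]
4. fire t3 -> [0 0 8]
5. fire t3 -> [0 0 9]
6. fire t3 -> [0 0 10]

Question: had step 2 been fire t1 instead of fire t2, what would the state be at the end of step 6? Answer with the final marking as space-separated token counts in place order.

(re-executing from step 2 with the substitution; state before step 2: [1 2 4])
2. fire t1 -> [1 2 4]
3. fire t3 -> [1 2 5]
4. fire t3 -> [1 2 6]
5. fire t3 -> [1 2 7]
6. fire t3 -> [1 2 8]

1 2 8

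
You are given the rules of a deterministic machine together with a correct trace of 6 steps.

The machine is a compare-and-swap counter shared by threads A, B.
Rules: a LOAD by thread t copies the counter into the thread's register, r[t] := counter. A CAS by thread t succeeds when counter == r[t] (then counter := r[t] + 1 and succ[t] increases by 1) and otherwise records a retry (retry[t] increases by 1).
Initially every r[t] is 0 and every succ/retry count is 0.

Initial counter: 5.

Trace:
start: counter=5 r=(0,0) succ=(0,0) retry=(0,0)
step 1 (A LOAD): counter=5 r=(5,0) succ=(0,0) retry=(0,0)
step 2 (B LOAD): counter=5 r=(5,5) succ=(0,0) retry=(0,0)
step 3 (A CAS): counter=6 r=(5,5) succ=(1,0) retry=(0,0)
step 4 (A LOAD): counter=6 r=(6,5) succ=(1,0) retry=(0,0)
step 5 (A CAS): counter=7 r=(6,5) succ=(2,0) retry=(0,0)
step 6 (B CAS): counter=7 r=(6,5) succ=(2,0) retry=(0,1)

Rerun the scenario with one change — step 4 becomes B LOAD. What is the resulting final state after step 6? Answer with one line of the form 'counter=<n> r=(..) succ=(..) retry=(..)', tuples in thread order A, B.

(re-executing from step 4 with the substitution; state before step 4: counter=6 r=(5,5) succ=(1,0) retry=(0,0))
step 4 (B LOAD): counter=6 r=(5,6) succ=(1,0) retry=(0,0)
step 5 (A CAS): counter=6 r=(5,6) succ=(1,0) retry=(1,0)
step 6 (B CAS): counter=7 r=(5,6) succ=(1,1) retry=(1,0)

counter=7 r=(5,6) succ=(1,1) retry=(1,0)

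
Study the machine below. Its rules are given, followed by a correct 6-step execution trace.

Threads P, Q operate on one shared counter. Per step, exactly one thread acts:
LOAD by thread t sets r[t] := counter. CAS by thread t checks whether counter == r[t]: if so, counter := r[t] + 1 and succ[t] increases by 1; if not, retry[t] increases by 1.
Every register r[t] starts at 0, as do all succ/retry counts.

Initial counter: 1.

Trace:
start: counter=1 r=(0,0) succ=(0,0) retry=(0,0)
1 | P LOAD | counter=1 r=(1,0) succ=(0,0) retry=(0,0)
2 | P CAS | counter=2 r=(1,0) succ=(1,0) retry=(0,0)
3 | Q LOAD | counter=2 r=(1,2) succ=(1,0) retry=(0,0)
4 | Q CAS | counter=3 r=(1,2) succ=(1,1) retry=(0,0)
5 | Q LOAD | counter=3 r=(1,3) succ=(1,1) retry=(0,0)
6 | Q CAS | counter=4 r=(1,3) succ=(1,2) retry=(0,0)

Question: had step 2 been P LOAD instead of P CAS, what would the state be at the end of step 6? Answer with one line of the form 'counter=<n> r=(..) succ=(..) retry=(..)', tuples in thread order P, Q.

(re-executing from step 2 with the substitution; state before step 2: counter=1 r=(1,0) succ=(0,0) retry=(0,0))
2 | P LOAD | counter=1 r=(1,0) succ=(0,0) retry=(0,0)
3 | Q LOAD | counter=1 r=(1,1) succ=(0,0) retry=(0,0)
4 | Q CAS | counter=2 r=(1,1) succ=(0,1) retry=(0,0)
5 | Q LOAD | counter=2 r=(1,2) succ=(0,1) retry=(0,0)
6 | Q CAS | counter=3 r=(1,2) succ=(0,2) retry=(0,0)

counter=3 r=(1,2) succ=(0,2) retry=(0,0)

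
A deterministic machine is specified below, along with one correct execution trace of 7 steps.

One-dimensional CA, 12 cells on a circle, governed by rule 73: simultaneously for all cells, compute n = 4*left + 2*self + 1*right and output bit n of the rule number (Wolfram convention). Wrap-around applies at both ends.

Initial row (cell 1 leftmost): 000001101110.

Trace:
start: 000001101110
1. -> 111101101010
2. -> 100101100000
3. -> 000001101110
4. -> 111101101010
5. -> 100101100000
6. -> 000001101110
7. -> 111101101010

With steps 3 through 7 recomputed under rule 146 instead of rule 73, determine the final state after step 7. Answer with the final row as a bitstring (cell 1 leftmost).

(re-executing steps 3..7 under rule 146; state before step 3: 100101100000)
3. -> 011000010001
4. -> 000100101010
5. -> 001011000001
6. -> 110000100010
7. -> 001001010100

001001010100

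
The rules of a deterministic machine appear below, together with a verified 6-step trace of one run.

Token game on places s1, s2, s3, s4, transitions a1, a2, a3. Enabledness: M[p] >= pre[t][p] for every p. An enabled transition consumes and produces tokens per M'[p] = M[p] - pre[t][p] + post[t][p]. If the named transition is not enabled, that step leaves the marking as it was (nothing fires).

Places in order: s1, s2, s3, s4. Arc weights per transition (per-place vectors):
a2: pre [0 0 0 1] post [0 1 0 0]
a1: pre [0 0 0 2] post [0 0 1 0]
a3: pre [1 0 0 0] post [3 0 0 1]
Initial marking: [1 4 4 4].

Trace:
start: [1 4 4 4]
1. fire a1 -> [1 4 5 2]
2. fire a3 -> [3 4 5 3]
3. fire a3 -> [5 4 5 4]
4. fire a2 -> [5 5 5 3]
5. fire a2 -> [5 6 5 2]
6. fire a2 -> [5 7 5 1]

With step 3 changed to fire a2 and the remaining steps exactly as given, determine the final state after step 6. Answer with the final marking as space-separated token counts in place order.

(re-executing from step 3 with the substitution; state before step 3: [3 4 5 3])
3. fire a2 -> [3 5 5 2]
4. fire a2 -> [3 6 5 1]
5. fire a2 -> [3 7 5 0]
6. fire a2 -> [3 7 5 0]

3 7 5 0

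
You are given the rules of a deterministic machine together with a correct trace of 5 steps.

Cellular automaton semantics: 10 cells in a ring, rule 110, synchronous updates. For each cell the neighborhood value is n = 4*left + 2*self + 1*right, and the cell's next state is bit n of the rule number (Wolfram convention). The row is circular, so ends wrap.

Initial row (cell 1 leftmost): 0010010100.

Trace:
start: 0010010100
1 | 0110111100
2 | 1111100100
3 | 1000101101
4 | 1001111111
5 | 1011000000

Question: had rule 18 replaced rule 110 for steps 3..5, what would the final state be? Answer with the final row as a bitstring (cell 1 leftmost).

(re-executing steps 3..5 under rule 18; state before step 3: 1111100100)
3 | 0000011011
4 | 1000100000
5 | 0101010001

0101010001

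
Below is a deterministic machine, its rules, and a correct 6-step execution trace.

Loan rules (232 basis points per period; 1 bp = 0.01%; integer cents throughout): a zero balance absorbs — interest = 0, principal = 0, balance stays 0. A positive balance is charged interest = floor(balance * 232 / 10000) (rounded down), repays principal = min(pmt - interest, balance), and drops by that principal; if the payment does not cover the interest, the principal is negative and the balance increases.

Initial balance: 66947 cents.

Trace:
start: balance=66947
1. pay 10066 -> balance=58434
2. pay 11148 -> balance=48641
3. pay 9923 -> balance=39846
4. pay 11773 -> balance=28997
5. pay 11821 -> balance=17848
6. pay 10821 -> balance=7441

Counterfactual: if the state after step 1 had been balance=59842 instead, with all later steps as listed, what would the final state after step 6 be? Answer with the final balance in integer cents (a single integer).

state after step 1 := balance=59842
2. pay 11148 -> balance=50082
3. pay 9923 -> balance=41320
4. pay 11773 -> balance=30505
5. pay 11821 -> balance=19391
6. pay 10821 -> balance=9019

9019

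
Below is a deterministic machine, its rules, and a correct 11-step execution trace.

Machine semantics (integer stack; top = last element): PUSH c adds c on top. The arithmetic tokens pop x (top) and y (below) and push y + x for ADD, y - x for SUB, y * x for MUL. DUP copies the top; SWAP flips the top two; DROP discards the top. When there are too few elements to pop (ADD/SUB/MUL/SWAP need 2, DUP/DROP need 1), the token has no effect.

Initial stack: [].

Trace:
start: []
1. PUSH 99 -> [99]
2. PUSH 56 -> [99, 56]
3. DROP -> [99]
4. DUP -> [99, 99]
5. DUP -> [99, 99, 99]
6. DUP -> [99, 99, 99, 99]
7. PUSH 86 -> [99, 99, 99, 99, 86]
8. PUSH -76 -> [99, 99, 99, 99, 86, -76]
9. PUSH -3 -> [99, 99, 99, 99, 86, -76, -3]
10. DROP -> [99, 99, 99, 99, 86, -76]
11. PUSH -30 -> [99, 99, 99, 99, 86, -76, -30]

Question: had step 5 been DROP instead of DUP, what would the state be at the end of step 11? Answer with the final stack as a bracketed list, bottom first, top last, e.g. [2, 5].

(re-executing from step 5 with the substitution; state before step 5: [99, 99])
5. DROP -> [99]
6. DUP -> [99, 99]
7. PUSH 86 -> [99, 99, 86]
8. PUSH -76 -> [99, 99, 86, -76]
9. PUSH -3 -> [99, 99, 86, -76, -3]
10. DROP -> [99, 99, 86, -76]
11. PUSH -30 -> [99, 99, 86, -76, -30]

[99, 99, 86, -76, -30]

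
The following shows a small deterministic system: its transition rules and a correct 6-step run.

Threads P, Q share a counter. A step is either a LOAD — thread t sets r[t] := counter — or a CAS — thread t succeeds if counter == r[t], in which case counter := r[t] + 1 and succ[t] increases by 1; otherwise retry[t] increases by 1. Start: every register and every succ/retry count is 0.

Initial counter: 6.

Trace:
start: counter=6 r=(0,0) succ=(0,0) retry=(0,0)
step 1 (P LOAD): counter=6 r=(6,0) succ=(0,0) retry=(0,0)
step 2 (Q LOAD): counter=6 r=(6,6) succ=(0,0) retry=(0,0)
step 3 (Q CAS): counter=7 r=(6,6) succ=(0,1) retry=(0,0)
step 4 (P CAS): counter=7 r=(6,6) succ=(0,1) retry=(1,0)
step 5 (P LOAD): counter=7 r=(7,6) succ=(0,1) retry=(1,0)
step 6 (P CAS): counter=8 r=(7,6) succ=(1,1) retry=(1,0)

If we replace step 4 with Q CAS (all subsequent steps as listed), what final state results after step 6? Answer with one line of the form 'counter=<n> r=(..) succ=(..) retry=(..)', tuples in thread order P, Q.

(re-executing from step 4 with the substitution; state before step 4: counter=7 r=(6,6) succ=(0,1) retry=(0,0))
step 4 (Q CAS): counter=7 r=(6,6) succ=(0,1) retry=(0,1)
step 5 (P LOAD): counter=7 r=(7,6) succ=(0,1) retry=(0,1)
step 6 (P CAS): counter=8 r=(7,6) succ=(1,1) retry=(0,1)

counter=8 r=(7,6) succ=(1,1) retry=(0,1)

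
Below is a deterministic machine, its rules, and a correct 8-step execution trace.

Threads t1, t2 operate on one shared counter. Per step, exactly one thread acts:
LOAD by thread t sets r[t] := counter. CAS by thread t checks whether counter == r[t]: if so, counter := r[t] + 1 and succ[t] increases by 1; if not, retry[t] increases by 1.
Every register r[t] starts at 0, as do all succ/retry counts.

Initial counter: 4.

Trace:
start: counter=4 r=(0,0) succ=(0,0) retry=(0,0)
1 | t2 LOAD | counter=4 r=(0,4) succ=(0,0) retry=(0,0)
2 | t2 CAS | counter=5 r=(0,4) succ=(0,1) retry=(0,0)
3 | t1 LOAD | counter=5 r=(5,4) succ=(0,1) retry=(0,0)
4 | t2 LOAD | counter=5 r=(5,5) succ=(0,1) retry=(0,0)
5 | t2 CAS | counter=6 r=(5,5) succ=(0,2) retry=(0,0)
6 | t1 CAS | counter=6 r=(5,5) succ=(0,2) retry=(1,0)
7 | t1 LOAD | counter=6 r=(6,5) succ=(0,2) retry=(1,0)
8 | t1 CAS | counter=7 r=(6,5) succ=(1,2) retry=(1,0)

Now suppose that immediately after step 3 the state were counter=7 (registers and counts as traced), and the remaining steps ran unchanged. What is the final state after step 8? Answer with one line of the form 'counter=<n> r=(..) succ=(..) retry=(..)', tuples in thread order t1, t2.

counter=9 r=(8,7) succ=(1,2) retry=(1,0)

state after step 3 := counter=7 r=(5,4) succ=(0,1) retry=(0,0)
4 | t2 LOAD | counter=7 r=(5,7) succ=(0,1) retry=(0,0)
5 | t2 CAS | counter=8 r=(5,7) succ=(0,2) retry=(0,0)
6 | t1 CAS | counter=8 r=(5,7) succ=(0,2) retry=(1,0)
7 | t1 LOAD | counter=8 r=(8,7) succ=(0,2) retry=(1,0)
8 | t1 CAS | counter=9 r=(8,7) succ=(1,2) retry=(1,0)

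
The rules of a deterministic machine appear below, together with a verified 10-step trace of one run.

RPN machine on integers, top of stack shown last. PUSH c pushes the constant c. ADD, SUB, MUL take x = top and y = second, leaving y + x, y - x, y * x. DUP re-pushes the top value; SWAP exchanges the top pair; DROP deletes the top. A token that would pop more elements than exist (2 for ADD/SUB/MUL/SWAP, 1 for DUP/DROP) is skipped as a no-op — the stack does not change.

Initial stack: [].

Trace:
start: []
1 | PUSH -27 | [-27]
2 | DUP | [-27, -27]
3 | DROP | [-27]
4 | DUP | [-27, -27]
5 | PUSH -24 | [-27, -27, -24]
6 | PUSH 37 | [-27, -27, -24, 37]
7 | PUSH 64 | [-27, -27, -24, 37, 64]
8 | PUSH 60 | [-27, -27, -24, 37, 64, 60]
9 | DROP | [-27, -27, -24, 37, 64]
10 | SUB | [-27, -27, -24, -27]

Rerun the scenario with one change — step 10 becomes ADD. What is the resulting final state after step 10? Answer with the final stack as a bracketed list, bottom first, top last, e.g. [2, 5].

[-27, -27, -24, 101]

(re-executing from step 10 with the substitution; state before step 10: [-27, -27, -24, 37, 64])
10 | ADD | [-27, -27, -24, 101]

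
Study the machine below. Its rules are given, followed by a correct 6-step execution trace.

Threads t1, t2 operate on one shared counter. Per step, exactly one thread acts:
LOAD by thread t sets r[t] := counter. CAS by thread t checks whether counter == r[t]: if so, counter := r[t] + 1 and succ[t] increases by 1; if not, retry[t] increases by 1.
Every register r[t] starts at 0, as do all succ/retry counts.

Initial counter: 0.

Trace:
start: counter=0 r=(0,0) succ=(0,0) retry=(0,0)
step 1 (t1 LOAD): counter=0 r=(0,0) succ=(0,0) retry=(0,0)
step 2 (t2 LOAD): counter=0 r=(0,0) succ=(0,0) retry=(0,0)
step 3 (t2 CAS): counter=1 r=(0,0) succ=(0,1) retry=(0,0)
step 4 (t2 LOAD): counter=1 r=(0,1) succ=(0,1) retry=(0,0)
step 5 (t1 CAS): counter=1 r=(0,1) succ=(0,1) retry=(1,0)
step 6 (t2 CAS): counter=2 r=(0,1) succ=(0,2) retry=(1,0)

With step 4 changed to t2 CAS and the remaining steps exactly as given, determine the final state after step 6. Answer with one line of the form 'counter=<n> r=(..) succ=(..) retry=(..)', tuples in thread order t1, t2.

counter=1 r=(0,0) succ=(0,1) retry=(1,2)

(re-executing from step 4 with the substitution; state before step 4: counter=1 r=(0,0) succ=(0,1) retry=(0,0))
step 4 (t2 CAS): counter=1 r=(0,0) succ=(0,1) retry=(0,1)
step 5 (t1 CAS): counter=1 r=(0,0) succ=(0,1) retry=(1,1)
step 6 (t2 CAS): counter=1 r=(0,0) succ=(0,1) retry=(1,2)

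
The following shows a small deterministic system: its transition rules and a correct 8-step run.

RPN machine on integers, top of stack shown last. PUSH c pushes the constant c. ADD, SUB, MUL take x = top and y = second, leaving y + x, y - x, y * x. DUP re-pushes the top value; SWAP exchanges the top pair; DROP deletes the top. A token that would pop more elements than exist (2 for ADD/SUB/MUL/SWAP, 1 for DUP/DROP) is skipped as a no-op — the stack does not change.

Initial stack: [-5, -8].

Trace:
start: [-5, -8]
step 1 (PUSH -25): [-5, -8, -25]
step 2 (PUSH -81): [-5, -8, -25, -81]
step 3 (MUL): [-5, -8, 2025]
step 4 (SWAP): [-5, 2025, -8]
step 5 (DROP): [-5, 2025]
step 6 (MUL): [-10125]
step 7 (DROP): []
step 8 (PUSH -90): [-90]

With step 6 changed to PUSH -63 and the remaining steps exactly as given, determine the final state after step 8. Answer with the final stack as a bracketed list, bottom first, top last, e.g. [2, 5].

[-5, 2025, -90]

(re-executing from step 6 with the substitution; state before step 6: [-5, 2025])
step 6 (PUSH -63): [-5, 2025, -63]
step 7 (DROP): [-5, 2025]
step 8 (PUSH -90): [-5, 2025, -90]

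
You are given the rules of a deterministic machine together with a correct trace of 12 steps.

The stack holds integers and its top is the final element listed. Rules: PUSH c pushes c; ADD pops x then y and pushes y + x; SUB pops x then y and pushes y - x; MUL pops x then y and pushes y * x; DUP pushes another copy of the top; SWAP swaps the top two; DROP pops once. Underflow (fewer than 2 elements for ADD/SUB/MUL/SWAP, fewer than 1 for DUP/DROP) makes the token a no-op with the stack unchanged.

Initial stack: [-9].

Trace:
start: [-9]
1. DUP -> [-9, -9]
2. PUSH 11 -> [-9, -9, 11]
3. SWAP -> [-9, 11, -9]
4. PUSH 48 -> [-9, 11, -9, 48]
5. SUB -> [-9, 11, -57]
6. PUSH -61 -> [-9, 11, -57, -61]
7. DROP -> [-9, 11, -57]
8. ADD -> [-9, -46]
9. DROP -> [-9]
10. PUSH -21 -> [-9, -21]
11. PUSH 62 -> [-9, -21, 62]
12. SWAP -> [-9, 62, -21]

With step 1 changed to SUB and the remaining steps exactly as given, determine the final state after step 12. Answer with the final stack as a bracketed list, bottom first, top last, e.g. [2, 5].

(re-executing from step 1 with the substitution; state before step 1: [-9])
1. SUB -> [-9]
2. PUSH 11 -> [-9, 11]
3. SWAP -> [11, -9]
4. PUSH 48 -> [11, -9, 48]
5. SUB -> [11, -57]
6. PUSH -61 -> [11, -57, -61]
7. DROP -> [11, -57]
8. ADD -> [-46]
9. DROP -> []
10. PUSH -21 -> [-21]
11. PUSH 62 -> [-21, 62]
12. SWAP -> [62, -21]

[62, -21]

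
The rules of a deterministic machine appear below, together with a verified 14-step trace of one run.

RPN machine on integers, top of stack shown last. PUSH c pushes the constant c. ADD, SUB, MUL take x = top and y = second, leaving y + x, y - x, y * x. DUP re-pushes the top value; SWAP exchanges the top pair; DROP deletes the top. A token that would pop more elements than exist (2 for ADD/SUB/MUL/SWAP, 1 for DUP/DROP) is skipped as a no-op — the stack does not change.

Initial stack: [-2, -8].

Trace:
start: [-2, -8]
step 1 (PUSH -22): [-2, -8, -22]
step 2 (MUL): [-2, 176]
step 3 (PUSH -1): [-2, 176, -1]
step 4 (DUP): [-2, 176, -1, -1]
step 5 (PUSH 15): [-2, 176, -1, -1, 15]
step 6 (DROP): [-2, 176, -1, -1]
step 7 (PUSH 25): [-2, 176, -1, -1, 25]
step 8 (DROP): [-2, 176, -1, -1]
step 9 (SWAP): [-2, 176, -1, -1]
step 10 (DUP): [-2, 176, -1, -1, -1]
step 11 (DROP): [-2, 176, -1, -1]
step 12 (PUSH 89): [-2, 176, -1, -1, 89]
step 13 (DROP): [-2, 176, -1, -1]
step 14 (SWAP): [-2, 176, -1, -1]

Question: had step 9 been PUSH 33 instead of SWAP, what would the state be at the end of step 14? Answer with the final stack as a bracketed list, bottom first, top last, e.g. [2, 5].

[-2, 176, -1, 33, -1]

(re-executing from step 9 with the substitution; state before step 9: [-2, 176, -1, -1])
step 9 (PUSH 33): [-2, 176, -1, -1, 33]
step 10 (DUP): [-2, 176, -1, -1, 33, 33]
step 11 (DROP): [-2, 176, -1, -1, 33]
step 12 (PUSH 89): [-2, 176, -1, -1, 33, 89]
step 13 (DROP): [-2, 176, -1, -1, 33]
step 14 (SWAP): [-2, 176, -1, 33, -1]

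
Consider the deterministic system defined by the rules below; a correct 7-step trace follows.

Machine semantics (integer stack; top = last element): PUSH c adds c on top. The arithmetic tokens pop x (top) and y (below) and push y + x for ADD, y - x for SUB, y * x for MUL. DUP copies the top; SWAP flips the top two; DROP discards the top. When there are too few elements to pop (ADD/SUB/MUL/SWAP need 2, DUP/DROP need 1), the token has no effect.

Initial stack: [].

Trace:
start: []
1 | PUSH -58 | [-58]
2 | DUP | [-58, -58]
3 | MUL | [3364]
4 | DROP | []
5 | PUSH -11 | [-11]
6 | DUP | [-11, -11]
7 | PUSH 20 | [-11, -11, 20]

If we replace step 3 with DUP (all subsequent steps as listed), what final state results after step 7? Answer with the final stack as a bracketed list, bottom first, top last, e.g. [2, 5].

(re-executing from step 3 with the substitution; state before step 3: [-58, -58])
3 | DUP | [-58, -58, -58]
4 | DROP | [-58, -58]
5 | PUSH -11 | [-58, -58, -11]
6 | DUP | [-58, -58, -11, -11]
7 | PUSH 20 | [-58, -58, -11, -11, 20]

[-58, -58, -11, -11, 20]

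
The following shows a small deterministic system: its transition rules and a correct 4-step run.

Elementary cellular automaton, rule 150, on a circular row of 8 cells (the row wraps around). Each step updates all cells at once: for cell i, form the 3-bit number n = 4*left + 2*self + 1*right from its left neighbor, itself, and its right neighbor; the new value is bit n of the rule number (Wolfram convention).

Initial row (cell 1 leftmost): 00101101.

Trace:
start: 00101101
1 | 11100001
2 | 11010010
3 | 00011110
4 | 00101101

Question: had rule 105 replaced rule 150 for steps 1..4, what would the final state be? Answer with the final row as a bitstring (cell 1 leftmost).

(re-executing steps 1..4 under rule 105; state before step 1: 00101101)
1 | 00011110
2 | 11010010
3 | 11100001
4 | 00101101

00101101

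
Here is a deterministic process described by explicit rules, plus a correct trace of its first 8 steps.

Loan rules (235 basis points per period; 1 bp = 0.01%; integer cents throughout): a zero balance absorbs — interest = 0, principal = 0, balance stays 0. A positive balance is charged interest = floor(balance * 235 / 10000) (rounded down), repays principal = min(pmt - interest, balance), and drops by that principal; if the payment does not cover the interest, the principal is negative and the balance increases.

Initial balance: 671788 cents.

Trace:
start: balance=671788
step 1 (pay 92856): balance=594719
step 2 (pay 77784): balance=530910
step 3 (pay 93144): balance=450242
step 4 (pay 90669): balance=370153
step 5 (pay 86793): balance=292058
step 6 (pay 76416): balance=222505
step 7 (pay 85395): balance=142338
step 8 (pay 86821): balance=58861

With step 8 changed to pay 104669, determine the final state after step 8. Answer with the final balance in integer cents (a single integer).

(re-executing from step 8 with the substitution; state before step 8: balance=142338)
step 8 (pay 104669): balance=41013

41013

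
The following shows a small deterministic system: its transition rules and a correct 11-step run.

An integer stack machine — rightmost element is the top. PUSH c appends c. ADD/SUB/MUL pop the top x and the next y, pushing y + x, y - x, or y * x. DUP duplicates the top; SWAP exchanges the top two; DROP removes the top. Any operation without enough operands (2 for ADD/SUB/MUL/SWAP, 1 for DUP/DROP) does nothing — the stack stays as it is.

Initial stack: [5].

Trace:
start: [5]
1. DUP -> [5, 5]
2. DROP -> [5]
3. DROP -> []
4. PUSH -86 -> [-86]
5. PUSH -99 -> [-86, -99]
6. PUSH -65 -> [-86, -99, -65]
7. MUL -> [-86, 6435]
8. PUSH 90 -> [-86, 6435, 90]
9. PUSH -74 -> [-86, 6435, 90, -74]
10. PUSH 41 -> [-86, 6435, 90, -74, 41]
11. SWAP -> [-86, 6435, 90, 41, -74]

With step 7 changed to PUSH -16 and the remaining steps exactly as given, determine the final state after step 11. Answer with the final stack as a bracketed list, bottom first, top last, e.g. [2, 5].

[-86, -99, -65, -16, 90, 41, -74]

(re-executing from step 7 with the substitution; state before step 7: [-86, -99, -65])
7. PUSH -16 -> [-86, -99, -65, -16]
8. PUSH 90 -> [-86, -99, -65, -16, 90]
9. PUSH -74 -> [-86, -99, -65, -16, 90, -74]
10. PUSH 41 -> [-86, -99, -65, -16, 90, -74, 41]
11. SWAP -> [-86, -99, -65, -16, 90, 41, -74]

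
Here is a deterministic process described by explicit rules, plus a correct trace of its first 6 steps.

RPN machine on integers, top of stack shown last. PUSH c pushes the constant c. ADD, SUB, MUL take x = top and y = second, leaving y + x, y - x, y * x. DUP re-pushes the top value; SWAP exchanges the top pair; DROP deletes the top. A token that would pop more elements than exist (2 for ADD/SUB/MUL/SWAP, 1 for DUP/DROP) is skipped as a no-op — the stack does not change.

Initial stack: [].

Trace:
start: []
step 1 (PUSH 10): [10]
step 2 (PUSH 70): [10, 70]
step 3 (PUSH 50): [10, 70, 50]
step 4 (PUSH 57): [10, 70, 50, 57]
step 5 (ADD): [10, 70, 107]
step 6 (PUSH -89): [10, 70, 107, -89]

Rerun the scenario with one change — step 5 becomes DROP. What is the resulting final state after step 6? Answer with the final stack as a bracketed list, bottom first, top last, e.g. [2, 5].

(re-executing from step 5 with the substitution; state before step 5: [10, 70, 50, 57])
step 5 (DROP): [10, 70, 50]
step 6 (PUSH -89): [10, 70, 50, -89]

[10, 70, 50, -89]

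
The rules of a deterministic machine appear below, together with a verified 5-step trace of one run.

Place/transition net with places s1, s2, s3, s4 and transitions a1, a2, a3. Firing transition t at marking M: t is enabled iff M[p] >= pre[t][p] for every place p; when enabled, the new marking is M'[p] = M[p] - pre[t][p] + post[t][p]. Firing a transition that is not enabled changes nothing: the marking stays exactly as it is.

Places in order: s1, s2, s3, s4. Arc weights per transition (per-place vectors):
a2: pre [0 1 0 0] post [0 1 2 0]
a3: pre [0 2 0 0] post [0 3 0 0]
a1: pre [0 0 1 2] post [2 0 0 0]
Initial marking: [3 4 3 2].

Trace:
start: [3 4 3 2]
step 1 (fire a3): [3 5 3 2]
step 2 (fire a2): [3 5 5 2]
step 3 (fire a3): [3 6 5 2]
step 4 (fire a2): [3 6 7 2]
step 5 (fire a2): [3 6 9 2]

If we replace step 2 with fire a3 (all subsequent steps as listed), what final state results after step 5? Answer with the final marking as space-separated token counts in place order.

3 7 7 2

(re-executing from step 2 with the substitution; state before step 2: [3 5 3 2])
step 2 (fire a3): [3 6 3 2]
step 3 (fire a3): [3 7 3 2]
step 4 (fire a2): [3 7 5 2]
step 5 (fire a2): [3 7 7 2]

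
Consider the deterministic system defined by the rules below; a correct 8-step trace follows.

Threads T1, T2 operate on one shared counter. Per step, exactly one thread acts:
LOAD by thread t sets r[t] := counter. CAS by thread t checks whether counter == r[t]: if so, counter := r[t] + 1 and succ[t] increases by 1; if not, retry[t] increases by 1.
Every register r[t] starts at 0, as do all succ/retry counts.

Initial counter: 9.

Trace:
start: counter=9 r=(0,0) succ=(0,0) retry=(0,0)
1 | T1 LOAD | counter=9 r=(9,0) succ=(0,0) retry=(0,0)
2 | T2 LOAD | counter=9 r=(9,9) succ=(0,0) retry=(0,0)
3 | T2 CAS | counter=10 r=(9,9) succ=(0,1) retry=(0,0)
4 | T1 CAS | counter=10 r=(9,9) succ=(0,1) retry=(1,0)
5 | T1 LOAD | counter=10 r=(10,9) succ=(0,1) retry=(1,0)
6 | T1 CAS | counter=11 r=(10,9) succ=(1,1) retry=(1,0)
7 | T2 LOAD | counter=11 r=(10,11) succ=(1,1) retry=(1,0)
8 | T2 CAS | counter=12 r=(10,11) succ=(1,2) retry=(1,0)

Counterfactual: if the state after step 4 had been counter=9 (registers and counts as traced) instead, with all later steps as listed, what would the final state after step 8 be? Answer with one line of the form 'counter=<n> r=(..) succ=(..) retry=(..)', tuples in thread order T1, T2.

state after step 4 := counter=9 r=(9,9) succ=(0,1) retry=(1,0)
5 | T1 LOAD | counter=9 r=(9,9) succ=(0,1) retry=(1,0)
6 | T1 CAS | counter=10 r=(9,9) succ=(1,1) retry=(1,0)
7 | T2 LOAD | counter=10 r=(9,10) succ=(1,1) retry=(1,0)
8 | T2 CAS | counter=11 r=(9,10) succ=(1,2) retry=(1,0)

counter=11 r=(9,10) succ=(1,2) retry=(1,0)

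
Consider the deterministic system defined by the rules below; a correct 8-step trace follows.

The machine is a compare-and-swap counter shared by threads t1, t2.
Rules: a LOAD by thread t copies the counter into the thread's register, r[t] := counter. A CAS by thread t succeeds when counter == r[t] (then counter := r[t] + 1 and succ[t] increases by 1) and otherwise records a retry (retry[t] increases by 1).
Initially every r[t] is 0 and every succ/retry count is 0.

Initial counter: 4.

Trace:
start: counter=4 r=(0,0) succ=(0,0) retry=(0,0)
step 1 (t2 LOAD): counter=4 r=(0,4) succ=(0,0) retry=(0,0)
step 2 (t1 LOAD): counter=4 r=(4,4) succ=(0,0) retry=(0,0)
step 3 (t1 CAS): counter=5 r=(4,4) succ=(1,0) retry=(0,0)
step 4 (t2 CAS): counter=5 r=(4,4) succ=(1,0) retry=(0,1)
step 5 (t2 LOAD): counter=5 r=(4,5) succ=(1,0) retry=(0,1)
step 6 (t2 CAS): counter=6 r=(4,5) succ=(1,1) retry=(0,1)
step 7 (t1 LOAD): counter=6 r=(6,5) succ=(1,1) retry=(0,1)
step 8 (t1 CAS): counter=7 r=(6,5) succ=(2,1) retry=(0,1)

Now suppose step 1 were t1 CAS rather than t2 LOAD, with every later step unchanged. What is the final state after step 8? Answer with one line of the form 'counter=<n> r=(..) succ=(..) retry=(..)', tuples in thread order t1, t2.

counter=7 r=(6,5) succ=(2,1) retry=(1,1)

(re-executing from step 1 with the substitution; state before step 1: counter=4 r=(0,0) succ=(0,0) retry=(0,0))
step 1 (t1 CAS): counter=4 r=(0,0) succ=(0,0) retry=(1,0)
step 2 (t1 LOAD): counter=4 r=(4,0) succ=(0,0) retry=(1,0)
step 3 (t1 CAS): counter=5 r=(4,0) succ=(1,0) retry=(1,0)
step 4 (t2 CAS): counter=5 r=(4,0) succ=(1,0) retry=(1,1)
step 5 (t2 LOAD): counter=5 r=(4,5) succ=(1,0) retry=(1,1)
step 6 (t2 CAS): counter=6 r=(4,5) succ=(1,1) retry=(1,1)
step 7 (t1 LOAD): counter=6 r=(6,5) succ=(1,1) retry=(1,1)
step 8 (t1 CAS): counter=7 r=(6,5) succ=(2,1) retry=(1,1)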